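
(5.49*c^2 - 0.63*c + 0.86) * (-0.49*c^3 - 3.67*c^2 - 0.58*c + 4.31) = -2.6901*c^5 - 19.8396*c^4 - 1.2935*c^3 + 20.8711*c^2 - 3.2141*c + 3.7066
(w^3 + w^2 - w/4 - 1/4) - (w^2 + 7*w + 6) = w^3 - 29*w/4 - 25/4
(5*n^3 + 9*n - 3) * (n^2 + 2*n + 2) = 5*n^5 + 10*n^4 + 19*n^3 + 15*n^2 + 12*n - 6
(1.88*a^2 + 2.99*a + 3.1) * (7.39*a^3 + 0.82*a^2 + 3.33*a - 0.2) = 13.8932*a^5 + 23.6377*a^4 + 31.6212*a^3 + 12.1227*a^2 + 9.725*a - 0.62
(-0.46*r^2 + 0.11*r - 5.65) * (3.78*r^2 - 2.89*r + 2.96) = -1.7388*r^4 + 1.7452*r^3 - 23.0365*r^2 + 16.6541*r - 16.724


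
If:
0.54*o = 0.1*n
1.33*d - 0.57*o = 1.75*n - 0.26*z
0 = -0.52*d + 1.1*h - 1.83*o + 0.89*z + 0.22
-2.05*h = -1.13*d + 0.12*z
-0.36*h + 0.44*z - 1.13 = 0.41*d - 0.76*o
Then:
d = -3.08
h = -1.65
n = -2.34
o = -0.43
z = -0.90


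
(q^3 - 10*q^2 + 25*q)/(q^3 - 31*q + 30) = q*(q - 5)/(q^2 + 5*q - 6)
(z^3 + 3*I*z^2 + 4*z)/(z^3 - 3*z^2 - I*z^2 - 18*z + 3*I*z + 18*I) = z*(z + 4*I)/(z^2 - 3*z - 18)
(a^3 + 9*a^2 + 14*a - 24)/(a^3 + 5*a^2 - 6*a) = (a + 4)/a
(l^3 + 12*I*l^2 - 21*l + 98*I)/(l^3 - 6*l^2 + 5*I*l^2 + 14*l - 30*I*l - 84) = (l + 7*I)/(l - 6)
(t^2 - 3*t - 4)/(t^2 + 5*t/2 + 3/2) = 2*(t - 4)/(2*t + 3)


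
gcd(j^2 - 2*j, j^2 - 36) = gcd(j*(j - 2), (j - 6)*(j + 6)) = 1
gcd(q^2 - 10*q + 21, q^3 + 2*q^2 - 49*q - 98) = q - 7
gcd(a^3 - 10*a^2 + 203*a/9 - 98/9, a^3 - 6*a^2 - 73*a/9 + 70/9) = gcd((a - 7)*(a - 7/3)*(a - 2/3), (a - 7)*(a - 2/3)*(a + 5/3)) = a^2 - 23*a/3 + 14/3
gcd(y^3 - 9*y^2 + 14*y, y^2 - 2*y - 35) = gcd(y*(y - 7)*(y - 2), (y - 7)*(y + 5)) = y - 7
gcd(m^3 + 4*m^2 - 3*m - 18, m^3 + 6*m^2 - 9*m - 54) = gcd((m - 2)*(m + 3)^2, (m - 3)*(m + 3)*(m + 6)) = m + 3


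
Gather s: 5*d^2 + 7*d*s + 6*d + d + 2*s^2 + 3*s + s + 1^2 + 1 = 5*d^2 + 7*d + 2*s^2 + s*(7*d + 4) + 2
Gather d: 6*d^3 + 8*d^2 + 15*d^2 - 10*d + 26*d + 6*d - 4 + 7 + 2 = 6*d^3 + 23*d^2 + 22*d + 5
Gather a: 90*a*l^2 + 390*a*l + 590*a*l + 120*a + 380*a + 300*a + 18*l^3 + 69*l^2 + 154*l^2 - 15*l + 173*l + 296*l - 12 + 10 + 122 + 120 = a*(90*l^2 + 980*l + 800) + 18*l^3 + 223*l^2 + 454*l + 240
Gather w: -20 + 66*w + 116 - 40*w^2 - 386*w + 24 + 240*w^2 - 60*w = 200*w^2 - 380*w + 120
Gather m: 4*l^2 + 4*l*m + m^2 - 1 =4*l^2 + 4*l*m + m^2 - 1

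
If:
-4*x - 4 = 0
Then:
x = -1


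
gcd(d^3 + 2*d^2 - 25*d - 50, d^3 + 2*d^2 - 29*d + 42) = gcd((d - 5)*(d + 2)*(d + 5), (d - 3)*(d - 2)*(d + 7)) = 1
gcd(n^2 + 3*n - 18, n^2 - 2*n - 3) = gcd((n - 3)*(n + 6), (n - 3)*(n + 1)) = n - 3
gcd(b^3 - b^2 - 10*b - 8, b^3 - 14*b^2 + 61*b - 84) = b - 4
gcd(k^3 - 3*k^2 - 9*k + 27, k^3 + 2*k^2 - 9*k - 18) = k^2 - 9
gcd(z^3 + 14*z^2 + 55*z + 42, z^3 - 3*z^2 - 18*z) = 1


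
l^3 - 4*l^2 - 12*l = l*(l - 6)*(l + 2)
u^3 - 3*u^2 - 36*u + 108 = (u - 6)*(u - 3)*(u + 6)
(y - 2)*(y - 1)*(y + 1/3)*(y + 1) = y^4 - 5*y^3/3 - 5*y^2/3 + 5*y/3 + 2/3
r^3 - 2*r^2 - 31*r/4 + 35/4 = (r - 7/2)*(r - 1)*(r + 5/2)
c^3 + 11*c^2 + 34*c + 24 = (c + 1)*(c + 4)*(c + 6)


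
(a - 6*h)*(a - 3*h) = a^2 - 9*a*h + 18*h^2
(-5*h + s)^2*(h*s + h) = 25*h^3*s + 25*h^3 - 10*h^2*s^2 - 10*h^2*s + h*s^3 + h*s^2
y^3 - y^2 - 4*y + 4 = (y - 2)*(y - 1)*(y + 2)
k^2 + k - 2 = (k - 1)*(k + 2)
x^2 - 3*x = x*(x - 3)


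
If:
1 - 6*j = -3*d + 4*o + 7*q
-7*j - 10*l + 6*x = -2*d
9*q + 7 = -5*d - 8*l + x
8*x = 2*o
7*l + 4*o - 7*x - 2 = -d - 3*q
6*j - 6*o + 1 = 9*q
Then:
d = -154/8487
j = 14/123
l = 1291/8487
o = 1480/943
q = -2431/2829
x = 370/943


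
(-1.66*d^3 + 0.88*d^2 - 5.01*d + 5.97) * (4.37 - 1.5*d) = 2.49*d^4 - 8.5742*d^3 + 11.3606*d^2 - 30.8487*d + 26.0889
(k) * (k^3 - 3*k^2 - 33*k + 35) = k^4 - 3*k^3 - 33*k^2 + 35*k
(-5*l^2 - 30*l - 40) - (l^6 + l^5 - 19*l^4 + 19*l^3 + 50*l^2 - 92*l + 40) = -l^6 - l^5 + 19*l^4 - 19*l^3 - 55*l^2 + 62*l - 80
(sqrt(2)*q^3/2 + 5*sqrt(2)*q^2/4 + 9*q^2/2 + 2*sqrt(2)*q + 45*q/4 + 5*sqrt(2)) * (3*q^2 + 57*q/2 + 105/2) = 3*sqrt(2)*q^5/2 + 27*q^4/2 + 18*sqrt(2)*q^4 + 543*sqrt(2)*q^3/8 + 162*q^3 + 1101*sqrt(2)*q^2/8 + 4455*q^2/8 + 495*sqrt(2)*q/2 + 4725*q/8 + 525*sqrt(2)/2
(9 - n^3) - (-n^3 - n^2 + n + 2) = n^2 - n + 7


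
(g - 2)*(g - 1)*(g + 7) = g^3 + 4*g^2 - 19*g + 14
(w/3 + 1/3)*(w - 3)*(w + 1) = w^3/3 - w^2/3 - 5*w/3 - 1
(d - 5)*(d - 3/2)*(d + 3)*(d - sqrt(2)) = d^4 - 7*d^3/2 - sqrt(2)*d^3 - 12*d^2 + 7*sqrt(2)*d^2/2 + 12*sqrt(2)*d + 45*d/2 - 45*sqrt(2)/2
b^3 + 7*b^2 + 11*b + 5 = (b + 1)^2*(b + 5)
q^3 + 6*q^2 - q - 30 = (q - 2)*(q + 3)*(q + 5)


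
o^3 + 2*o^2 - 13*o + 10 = (o - 2)*(o - 1)*(o + 5)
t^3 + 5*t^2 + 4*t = t*(t + 1)*(t + 4)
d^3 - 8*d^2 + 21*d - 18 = (d - 3)^2*(d - 2)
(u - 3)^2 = u^2 - 6*u + 9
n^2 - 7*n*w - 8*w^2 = (n - 8*w)*(n + w)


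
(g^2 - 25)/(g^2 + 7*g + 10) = (g - 5)/(g + 2)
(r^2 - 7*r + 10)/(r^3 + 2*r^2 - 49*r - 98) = (r^2 - 7*r + 10)/(r^3 + 2*r^2 - 49*r - 98)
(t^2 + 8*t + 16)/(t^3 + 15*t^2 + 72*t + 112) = 1/(t + 7)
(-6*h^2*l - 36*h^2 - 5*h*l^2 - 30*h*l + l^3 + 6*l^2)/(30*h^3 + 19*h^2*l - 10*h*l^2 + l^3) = (-l - 6)/(5*h - l)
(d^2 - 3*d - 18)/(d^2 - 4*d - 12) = (d + 3)/(d + 2)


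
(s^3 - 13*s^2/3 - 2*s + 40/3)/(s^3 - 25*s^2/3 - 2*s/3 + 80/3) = (s - 4)/(s - 8)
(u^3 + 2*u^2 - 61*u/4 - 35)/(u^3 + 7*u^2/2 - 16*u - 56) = (u + 5/2)/(u + 4)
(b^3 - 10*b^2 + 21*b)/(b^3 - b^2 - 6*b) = (b - 7)/(b + 2)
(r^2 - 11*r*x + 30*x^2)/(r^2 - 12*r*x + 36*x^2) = (-r + 5*x)/(-r + 6*x)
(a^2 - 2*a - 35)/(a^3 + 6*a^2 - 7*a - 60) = (a - 7)/(a^2 + a - 12)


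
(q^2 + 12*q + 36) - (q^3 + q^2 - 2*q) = -q^3 + 14*q + 36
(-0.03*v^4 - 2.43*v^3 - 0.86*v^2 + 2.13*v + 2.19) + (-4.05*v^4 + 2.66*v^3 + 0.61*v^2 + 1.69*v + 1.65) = -4.08*v^4 + 0.23*v^3 - 0.25*v^2 + 3.82*v + 3.84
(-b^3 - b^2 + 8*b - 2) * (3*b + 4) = -3*b^4 - 7*b^3 + 20*b^2 + 26*b - 8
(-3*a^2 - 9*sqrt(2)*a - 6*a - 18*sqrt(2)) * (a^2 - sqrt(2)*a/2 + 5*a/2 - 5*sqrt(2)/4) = -3*a^4 - 27*a^3/2 - 15*sqrt(2)*a^3/2 - 135*sqrt(2)*a^2/4 - 6*a^2 - 75*sqrt(2)*a/2 + 81*a/2 + 45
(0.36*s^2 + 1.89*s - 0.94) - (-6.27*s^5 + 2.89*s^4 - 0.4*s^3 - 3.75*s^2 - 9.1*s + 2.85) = 6.27*s^5 - 2.89*s^4 + 0.4*s^3 + 4.11*s^2 + 10.99*s - 3.79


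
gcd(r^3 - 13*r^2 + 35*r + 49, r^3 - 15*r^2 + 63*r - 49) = r^2 - 14*r + 49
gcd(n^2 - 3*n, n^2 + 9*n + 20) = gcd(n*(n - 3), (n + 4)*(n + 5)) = 1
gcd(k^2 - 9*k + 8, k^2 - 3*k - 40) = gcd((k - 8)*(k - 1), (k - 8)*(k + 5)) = k - 8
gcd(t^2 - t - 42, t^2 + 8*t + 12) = t + 6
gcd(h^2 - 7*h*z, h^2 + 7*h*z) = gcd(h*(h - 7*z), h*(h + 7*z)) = h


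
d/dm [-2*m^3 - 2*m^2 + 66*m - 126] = -6*m^2 - 4*m + 66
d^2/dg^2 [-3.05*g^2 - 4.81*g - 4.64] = -6.10000000000000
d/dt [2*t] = 2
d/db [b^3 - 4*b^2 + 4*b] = 3*b^2 - 8*b + 4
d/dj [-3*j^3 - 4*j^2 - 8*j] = -9*j^2 - 8*j - 8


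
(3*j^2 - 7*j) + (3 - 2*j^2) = j^2 - 7*j + 3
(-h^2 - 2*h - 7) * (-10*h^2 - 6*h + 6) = 10*h^4 + 26*h^3 + 76*h^2 + 30*h - 42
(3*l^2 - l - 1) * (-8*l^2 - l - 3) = -24*l^4 + 5*l^3 + 4*l + 3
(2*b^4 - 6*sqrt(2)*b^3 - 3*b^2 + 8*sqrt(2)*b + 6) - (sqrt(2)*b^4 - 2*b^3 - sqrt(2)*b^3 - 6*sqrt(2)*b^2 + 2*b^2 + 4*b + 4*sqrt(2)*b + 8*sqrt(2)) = -sqrt(2)*b^4 + 2*b^4 - 5*sqrt(2)*b^3 + 2*b^3 - 5*b^2 + 6*sqrt(2)*b^2 - 4*b + 4*sqrt(2)*b - 8*sqrt(2) + 6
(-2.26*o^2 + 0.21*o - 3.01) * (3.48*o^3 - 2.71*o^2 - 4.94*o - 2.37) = -7.8648*o^5 + 6.8554*o^4 + 0.120500000000002*o^3 + 12.4759*o^2 + 14.3717*o + 7.1337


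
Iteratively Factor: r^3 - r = (r)*(r^2 - 1) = r*(r + 1)*(r - 1)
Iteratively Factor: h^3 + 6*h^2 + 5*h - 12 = (h + 3)*(h^2 + 3*h - 4) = (h + 3)*(h + 4)*(h - 1)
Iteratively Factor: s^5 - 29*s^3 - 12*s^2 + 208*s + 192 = (s - 4)*(s^4 + 4*s^3 - 13*s^2 - 64*s - 48) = (s - 4)^2*(s^3 + 8*s^2 + 19*s + 12) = (s - 4)^2*(s + 3)*(s^2 + 5*s + 4) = (s - 4)^2*(s + 3)*(s + 4)*(s + 1)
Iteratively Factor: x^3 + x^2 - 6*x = (x + 3)*(x^2 - 2*x) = (x - 2)*(x + 3)*(x)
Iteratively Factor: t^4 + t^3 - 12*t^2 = (t)*(t^3 + t^2 - 12*t) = t*(t + 4)*(t^2 - 3*t) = t*(t - 3)*(t + 4)*(t)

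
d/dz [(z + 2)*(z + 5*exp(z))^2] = (z + 5*exp(z))*(z + 2*(z + 2)*(5*exp(z) + 1) + 5*exp(z))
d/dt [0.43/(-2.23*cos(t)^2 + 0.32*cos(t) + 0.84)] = (0.1376 - 1.9178*cos(t))*sin(t)/(-2.23*cos(t)^2 + 0.32*cos(t) + 0.84)^2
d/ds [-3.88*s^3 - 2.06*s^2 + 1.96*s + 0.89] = -11.64*s^2 - 4.12*s + 1.96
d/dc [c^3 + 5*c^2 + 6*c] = 3*c^2 + 10*c + 6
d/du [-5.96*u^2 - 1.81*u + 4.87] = -11.92*u - 1.81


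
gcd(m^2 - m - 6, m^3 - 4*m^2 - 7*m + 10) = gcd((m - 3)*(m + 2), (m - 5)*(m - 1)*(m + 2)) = m + 2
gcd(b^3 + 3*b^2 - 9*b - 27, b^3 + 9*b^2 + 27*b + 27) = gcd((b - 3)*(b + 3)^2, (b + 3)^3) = b^2 + 6*b + 9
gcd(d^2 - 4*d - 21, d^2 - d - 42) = d - 7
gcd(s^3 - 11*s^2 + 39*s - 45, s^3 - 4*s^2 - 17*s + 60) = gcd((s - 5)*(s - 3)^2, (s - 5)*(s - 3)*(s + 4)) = s^2 - 8*s + 15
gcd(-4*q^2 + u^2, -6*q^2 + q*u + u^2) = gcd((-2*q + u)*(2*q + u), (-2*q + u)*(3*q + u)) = 2*q - u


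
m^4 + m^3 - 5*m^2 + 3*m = m*(m - 1)^2*(m + 3)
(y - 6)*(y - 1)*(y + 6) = y^3 - y^2 - 36*y + 36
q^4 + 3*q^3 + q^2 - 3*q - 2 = (q - 1)*(q + 1)^2*(q + 2)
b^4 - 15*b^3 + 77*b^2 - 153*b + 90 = (b - 6)*(b - 5)*(b - 3)*(b - 1)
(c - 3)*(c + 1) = c^2 - 2*c - 3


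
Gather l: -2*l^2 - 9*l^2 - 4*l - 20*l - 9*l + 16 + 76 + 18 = -11*l^2 - 33*l + 110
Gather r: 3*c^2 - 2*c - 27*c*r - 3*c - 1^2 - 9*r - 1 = 3*c^2 - 5*c + r*(-27*c - 9) - 2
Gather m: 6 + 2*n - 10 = 2*n - 4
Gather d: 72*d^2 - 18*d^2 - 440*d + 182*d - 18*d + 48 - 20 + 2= 54*d^2 - 276*d + 30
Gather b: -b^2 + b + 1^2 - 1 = -b^2 + b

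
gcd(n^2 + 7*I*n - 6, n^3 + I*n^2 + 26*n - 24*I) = n + 6*I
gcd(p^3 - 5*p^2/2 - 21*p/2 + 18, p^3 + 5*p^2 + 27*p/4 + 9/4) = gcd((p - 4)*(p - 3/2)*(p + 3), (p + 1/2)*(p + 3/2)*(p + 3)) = p + 3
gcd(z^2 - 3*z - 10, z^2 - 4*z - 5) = z - 5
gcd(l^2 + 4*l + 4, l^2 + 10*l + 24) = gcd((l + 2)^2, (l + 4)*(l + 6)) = 1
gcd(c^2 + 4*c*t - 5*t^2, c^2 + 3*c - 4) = 1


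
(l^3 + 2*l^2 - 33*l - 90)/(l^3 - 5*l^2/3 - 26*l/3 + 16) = 3*(l^2 - l - 30)/(3*l^2 - 14*l + 16)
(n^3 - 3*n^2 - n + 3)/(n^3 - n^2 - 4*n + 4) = (n^2 - 2*n - 3)/(n^2 - 4)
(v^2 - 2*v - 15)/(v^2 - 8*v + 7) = (v^2 - 2*v - 15)/(v^2 - 8*v + 7)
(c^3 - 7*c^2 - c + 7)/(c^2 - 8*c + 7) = c + 1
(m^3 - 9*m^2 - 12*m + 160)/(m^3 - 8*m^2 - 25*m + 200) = (m + 4)/(m + 5)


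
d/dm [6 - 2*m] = -2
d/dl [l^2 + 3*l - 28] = 2*l + 3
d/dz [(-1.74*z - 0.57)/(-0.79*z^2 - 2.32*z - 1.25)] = (-1.3746*z^2 - 0.9006*z + 0.8526)/(0.6241*z^4 + 3.6656*z^3 + 7.3574*z^2 + 5.8*z + 1.5625)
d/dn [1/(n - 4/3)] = -9/(3*n - 4)^2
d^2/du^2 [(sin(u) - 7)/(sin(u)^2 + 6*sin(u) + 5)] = (-sin(u)^4 + 35*sin(u)^3 + 123*sin(u)^2 - 23*sin(u) - 494)/((sin(u) + 1)^2*(sin(u) + 5)^3)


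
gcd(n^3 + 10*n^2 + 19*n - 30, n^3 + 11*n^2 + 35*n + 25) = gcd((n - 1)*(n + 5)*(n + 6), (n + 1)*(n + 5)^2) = n + 5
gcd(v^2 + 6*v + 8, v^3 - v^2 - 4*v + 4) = v + 2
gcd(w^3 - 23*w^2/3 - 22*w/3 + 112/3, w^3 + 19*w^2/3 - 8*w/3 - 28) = w^2 + w/3 - 14/3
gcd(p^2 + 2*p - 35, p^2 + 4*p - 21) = p + 7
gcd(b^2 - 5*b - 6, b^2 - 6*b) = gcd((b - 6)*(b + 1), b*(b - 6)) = b - 6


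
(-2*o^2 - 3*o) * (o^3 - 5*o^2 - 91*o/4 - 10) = -2*o^5 + 7*o^4 + 121*o^3/2 + 353*o^2/4 + 30*o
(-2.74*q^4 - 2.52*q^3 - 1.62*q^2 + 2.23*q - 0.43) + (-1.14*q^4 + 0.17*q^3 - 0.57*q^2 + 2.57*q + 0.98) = -3.88*q^4 - 2.35*q^3 - 2.19*q^2 + 4.8*q + 0.55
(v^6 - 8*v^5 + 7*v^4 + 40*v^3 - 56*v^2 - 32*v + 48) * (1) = v^6 - 8*v^5 + 7*v^4 + 40*v^3 - 56*v^2 - 32*v + 48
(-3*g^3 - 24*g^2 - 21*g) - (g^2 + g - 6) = -3*g^3 - 25*g^2 - 22*g + 6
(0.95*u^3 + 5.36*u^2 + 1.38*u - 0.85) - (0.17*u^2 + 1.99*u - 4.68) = 0.95*u^3 + 5.19*u^2 - 0.61*u + 3.83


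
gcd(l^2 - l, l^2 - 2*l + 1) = l - 1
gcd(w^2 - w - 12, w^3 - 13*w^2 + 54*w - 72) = w - 4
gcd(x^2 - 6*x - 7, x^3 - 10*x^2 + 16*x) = 1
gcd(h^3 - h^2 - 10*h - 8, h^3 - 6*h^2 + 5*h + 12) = h^2 - 3*h - 4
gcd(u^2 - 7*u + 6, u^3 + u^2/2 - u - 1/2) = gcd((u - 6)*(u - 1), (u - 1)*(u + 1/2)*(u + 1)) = u - 1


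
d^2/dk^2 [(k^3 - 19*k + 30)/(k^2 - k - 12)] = 12*(-k^3 + 21*k^2 - 57*k + 103)/(k^6 - 3*k^5 - 33*k^4 + 71*k^3 + 396*k^2 - 432*k - 1728)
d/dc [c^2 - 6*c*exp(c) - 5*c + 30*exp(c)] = -6*c*exp(c) + 2*c + 24*exp(c) - 5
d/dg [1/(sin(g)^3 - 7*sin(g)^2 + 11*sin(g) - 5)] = (11 - 3*sin(g))*cos(g)/((sin(g) - 5)^2*(sin(g) - 1)^3)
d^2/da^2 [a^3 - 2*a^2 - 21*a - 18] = 6*a - 4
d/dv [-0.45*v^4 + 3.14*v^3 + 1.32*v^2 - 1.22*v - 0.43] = -1.8*v^3 + 9.42*v^2 + 2.64*v - 1.22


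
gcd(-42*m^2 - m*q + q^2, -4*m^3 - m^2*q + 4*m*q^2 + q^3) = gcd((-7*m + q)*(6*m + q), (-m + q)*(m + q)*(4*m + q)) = 1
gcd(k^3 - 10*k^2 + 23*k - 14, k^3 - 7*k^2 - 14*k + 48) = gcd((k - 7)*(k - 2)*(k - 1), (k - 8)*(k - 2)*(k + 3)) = k - 2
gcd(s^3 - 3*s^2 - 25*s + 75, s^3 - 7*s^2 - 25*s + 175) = s^2 - 25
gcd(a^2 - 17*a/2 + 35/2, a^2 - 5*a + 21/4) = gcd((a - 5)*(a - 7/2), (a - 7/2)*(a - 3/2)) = a - 7/2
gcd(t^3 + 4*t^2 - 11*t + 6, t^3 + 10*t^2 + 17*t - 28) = t - 1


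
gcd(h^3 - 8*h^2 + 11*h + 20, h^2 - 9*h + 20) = h^2 - 9*h + 20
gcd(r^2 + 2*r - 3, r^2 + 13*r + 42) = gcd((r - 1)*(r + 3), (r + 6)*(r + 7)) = 1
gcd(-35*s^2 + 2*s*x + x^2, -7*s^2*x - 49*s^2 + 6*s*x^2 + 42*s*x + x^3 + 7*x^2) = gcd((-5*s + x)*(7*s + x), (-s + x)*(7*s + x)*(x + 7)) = 7*s + x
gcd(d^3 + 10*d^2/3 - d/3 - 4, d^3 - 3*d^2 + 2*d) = d - 1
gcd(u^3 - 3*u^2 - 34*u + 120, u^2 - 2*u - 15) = u - 5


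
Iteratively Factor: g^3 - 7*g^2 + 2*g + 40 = (g - 4)*(g^2 - 3*g - 10) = (g - 4)*(g + 2)*(g - 5)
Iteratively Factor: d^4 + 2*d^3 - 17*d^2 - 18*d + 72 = (d + 4)*(d^3 - 2*d^2 - 9*d + 18) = (d - 3)*(d + 4)*(d^2 + d - 6) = (d - 3)*(d + 3)*(d + 4)*(d - 2)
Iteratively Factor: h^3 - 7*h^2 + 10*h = (h - 5)*(h^2 - 2*h) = (h - 5)*(h - 2)*(h)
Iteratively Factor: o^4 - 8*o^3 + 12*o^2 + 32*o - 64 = (o - 4)*(o^3 - 4*o^2 - 4*o + 16) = (o - 4)*(o + 2)*(o^2 - 6*o + 8) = (o - 4)*(o - 2)*(o + 2)*(o - 4)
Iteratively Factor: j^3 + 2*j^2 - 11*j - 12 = (j + 4)*(j^2 - 2*j - 3) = (j + 1)*(j + 4)*(j - 3)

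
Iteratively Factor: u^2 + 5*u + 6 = (u + 2)*(u + 3)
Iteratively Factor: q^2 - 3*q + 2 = (q - 1)*(q - 2)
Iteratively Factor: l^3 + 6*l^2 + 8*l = (l)*(l^2 + 6*l + 8) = l*(l + 4)*(l + 2)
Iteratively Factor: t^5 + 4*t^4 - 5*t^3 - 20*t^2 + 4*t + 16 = (t - 1)*(t^4 + 5*t^3 - 20*t - 16) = (t - 2)*(t - 1)*(t^3 + 7*t^2 + 14*t + 8) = (t - 2)*(t - 1)*(t + 1)*(t^2 + 6*t + 8) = (t - 2)*(t - 1)*(t + 1)*(t + 2)*(t + 4)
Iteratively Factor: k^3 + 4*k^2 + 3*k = (k)*(k^2 + 4*k + 3) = k*(k + 3)*(k + 1)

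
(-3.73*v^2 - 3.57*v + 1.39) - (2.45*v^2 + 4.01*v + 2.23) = -6.18*v^2 - 7.58*v - 0.84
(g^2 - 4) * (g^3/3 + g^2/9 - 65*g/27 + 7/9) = g^5/3 + g^4/9 - 101*g^3/27 + g^2/3 + 260*g/27 - 28/9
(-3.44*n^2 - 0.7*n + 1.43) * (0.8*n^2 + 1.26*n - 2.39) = -2.752*n^4 - 4.8944*n^3 + 8.4836*n^2 + 3.4748*n - 3.4177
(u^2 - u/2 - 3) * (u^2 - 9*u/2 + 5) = u^4 - 5*u^3 + 17*u^2/4 + 11*u - 15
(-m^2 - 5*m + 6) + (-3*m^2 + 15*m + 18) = -4*m^2 + 10*m + 24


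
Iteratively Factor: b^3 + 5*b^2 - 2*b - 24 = (b + 3)*(b^2 + 2*b - 8) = (b + 3)*(b + 4)*(b - 2)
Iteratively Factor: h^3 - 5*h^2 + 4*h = (h - 1)*(h^2 - 4*h) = h*(h - 1)*(h - 4)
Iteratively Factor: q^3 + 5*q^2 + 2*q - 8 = (q - 1)*(q^2 + 6*q + 8) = (q - 1)*(q + 4)*(q + 2)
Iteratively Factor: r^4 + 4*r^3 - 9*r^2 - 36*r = (r - 3)*(r^3 + 7*r^2 + 12*r) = (r - 3)*(r + 3)*(r^2 + 4*r) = r*(r - 3)*(r + 3)*(r + 4)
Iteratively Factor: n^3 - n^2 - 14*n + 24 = (n - 3)*(n^2 + 2*n - 8) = (n - 3)*(n + 4)*(n - 2)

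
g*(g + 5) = g^2 + 5*g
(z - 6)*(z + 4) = z^2 - 2*z - 24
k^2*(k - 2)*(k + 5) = k^4 + 3*k^3 - 10*k^2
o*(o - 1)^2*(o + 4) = o^4 + 2*o^3 - 7*o^2 + 4*o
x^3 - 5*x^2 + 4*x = x*(x - 4)*(x - 1)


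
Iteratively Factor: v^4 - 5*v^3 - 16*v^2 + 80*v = (v)*(v^3 - 5*v^2 - 16*v + 80) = v*(v + 4)*(v^2 - 9*v + 20) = v*(v - 5)*(v + 4)*(v - 4)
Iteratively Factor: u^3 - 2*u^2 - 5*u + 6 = (u - 3)*(u^2 + u - 2) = (u - 3)*(u + 2)*(u - 1)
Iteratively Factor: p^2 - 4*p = (p - 4)*(p)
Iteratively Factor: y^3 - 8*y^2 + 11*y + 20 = (y - 4)*(y^2 - 4*y - 5) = (y - 4)*(y + 1)*(y - 5)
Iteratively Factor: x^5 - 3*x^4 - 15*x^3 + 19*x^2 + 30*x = (x + 1)*(x^4 - 4*x^3 - 11*x^2 + 30*x) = (x + 1)*(x + 3)*(x^3 - 7*x^2 + 10*x) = (x - 2)*(x + 1)*(x + 3)*(x^2 - 5*x) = x*(x - 2)*(x + 1)*(x + 3)*(x - 5)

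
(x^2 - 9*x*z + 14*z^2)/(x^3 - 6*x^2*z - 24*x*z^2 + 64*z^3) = (x - 7*z)/(x^2 - 4*x*z - 32*z^2)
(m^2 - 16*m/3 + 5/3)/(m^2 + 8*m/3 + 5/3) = (3*m^2 - 16*m + 5)/(3*m^2 + 8*m + 5)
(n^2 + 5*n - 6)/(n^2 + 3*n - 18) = (n - 1)/(n - 3)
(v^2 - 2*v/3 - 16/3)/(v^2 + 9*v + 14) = (v - 8/3)/(v + 7)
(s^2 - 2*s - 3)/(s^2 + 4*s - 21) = (s + 1)/(s + 7)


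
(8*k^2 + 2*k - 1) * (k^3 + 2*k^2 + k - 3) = 8*k^5 + 18*k^4 + 11*k^3 - 24*k^2 - 7*k + 3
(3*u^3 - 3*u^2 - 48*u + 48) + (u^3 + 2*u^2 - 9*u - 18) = 4*u^3 - u^2 - 57*u + 30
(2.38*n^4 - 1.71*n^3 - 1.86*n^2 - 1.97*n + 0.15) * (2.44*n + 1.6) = 5.8072*n^5 - 0.3644*n^4 - 7.2744*n^3 - 7.7828*n^2 - 2.786*n + 0.24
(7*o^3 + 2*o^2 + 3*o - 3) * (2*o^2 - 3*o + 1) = 14*o^5 - 17*o^4 + 7*o^3 - 13*o^2 + 12*o - 3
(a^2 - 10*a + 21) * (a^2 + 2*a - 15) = a^4 - 8*a^3 - 14*a^2 + 192*a - 315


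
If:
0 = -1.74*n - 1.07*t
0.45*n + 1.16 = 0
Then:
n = -2.58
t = 4.19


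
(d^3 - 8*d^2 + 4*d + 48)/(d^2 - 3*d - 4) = (d^2 - 4*d - 12)/(d + 1)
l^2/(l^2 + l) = l/(l + 1)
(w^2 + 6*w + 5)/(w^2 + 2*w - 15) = (w + 1)/(w - 3)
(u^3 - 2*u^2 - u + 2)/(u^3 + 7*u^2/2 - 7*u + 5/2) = 2*(u^2 - u - 2)/(2*u^2 + 9*u - 5)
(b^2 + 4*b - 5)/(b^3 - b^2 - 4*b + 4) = (b + 5)/(b^2 - 4)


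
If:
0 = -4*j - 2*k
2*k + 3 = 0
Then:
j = 3/4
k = -3/2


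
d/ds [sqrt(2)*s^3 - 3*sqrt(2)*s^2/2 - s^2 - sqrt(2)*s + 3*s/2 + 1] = 3*sqrt(2)*s^2 - 3*sqrt(2)*s - 2*s - sqrt(2) + 3/2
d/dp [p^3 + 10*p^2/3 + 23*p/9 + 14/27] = 3*p^2 + 20*p/3 + 23/9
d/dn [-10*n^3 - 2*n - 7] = -30*n^2 - 2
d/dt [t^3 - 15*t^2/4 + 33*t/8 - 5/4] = 3*t^2 - 15*t/2 + 33/8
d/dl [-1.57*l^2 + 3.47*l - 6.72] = 3.47 - 3.14*l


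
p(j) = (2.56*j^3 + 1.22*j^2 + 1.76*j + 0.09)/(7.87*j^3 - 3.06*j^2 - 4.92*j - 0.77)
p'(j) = (-23.61*j^2 + 6.12*j + 4.92)*(2.56*j^3 + 1.22*j^2 + 1.76*j + 0.09)/(7.87*j^3 - 3.06*j^2 - 4.92*j - 0.77)^2 + (7.68*j^2 + 2.44*j + 1.76)/(7.87*j^3 - 3.06*j^2 - 4.92*j - 0.77) = (-17.435*j^4 - 52.8928*j^3 - 8.6553*j^2 - 1.328*j - 0.9124)/(61.9369*j^6 - 48.1644*j^5 - 68.0772*j^4 + 17.9906*j^3 + 28.9188*j^2 + 7.5768*j + 0.5929)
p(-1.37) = 0.33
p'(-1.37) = 0.15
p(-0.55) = 3.13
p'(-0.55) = 49.26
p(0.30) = -0.35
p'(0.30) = -0.69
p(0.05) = -0.18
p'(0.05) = -0.96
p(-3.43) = 0.28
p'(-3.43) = -0.00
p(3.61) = 0.46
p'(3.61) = -0.06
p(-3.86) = 0.28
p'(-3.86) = -0.00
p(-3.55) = 0.28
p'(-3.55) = -0.00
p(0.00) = -0.12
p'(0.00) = -1.54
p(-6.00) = 0.29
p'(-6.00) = -0.00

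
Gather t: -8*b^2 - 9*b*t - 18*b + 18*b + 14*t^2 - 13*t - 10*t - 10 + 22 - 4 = -8*b^2 + 14*t^2 + t*(-9*b - 23) + 8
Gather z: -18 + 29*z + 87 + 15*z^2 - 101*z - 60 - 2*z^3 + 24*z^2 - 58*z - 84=-2*z^3 + 39*z^2 - 130*z - 75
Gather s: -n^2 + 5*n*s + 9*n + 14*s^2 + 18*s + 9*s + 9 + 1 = -n^2 + 9*n + 14*s^2 + s*(5*n + 27) + 10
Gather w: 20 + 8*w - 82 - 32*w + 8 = -24*w - 54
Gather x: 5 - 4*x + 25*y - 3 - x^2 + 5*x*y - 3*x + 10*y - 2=-x^2 + x*(5*y - 7) + 35*y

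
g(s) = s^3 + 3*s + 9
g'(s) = 3*s^2 + 3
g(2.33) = 28.64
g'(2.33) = 19.29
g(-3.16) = -32.03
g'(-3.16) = 32.96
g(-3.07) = -29.14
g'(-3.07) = 31.27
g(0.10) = 9.30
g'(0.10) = 3.03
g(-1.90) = -3.56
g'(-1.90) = 13.83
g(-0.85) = 5.84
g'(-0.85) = 5.17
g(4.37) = 105.56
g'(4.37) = 60.29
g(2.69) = 36.54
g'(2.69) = 24.71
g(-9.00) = -747.00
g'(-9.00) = 246.00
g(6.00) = 243.00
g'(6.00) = 111.00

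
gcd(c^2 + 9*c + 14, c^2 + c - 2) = c + 2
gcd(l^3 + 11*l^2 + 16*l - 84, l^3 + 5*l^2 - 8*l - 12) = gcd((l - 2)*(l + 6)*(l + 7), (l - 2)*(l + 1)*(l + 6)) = l^2 + 4*l - 12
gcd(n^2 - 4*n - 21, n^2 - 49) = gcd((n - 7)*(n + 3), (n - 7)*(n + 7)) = n - 7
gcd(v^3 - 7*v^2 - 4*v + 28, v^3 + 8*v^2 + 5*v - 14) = v + 2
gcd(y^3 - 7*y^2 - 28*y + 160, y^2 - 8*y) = y - 8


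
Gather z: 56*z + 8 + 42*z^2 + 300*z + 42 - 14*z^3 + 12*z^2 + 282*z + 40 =-14*z^3 + 54*z^2 + 638*z + 90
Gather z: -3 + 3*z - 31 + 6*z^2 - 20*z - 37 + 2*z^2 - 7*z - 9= 8*z^2 - 24*z - 80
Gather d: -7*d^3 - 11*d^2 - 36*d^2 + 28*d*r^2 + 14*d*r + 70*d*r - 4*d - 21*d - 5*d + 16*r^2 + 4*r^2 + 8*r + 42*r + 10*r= -7*d^3 - 47*d^2 + d*(28*r^2 + 84*r - 30) + 20*r^2 + 60*r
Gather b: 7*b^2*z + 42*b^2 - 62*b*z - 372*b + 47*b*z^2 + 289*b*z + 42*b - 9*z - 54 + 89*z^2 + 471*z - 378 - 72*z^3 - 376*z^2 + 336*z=b^2*(7*z + 42) + b*(47*z^2 + 227*z - 330) - 72*z^3 - 287*z^2 + 798*z - 432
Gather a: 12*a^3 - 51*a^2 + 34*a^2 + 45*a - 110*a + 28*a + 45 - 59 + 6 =12*a^3 - 17*a^2 - 37*a - 8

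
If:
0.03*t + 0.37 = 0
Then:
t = -12.33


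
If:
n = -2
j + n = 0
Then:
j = 2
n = -2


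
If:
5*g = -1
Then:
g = -1/5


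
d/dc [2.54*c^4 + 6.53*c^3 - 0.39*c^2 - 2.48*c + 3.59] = 10.16*c^3 + 19.59*c^2 - 0.78*c - 2.48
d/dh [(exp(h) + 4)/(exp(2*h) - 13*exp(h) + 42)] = (-(exp(h) + 4)*(2*exp(h) - 13) + exp(2*h) - 13*exp(h) + 42)*exp(h)/(exp(2*h) - 13*exp(h) + 42)^2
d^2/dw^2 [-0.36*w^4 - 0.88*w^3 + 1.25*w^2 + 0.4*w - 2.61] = -4.32*w^2 - 5.28*w + 2.5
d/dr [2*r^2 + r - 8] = 4*r + 1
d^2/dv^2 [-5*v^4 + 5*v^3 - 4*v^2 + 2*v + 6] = -60*v^2 + 30*v - 8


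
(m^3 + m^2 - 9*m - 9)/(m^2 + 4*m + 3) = m - 3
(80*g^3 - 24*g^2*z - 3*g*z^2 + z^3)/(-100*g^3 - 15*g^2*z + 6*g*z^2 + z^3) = (-4*g + z)/(5*g + z)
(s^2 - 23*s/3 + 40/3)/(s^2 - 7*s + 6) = (3*s^2 - 23*s + 40)/(3*(s^2 - 7*s + 6))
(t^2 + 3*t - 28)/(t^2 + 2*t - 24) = (t + 7)/(t + 6)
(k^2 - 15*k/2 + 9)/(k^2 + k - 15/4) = 2*(k - 6)/(2*k + 5)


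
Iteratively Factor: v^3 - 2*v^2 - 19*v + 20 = (v + 4)*(v^2 - 6*v + 5) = (v - 1)*(v + 4)*(v - 5)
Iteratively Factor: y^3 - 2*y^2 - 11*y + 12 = (y - 1)*(y^2 - y - 12) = (y - 1)*(y + 3)*(y - 4)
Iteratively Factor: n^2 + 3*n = (n)*(n + 3)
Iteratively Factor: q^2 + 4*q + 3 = (q + 1)*(q + 3)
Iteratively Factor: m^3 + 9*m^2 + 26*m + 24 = (m + 2)*(m^2 + 7*m + 12) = (m + 2)*(m + 4)*(m + 3)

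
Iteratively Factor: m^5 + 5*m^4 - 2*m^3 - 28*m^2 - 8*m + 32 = (m + 2)*(m^4 + 3*m^3 - 8*m^2 - 12*m + 16) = (m - 1)*(m + 2)*(m^3 + 4*m^2 - 4*m - 16) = (m - 1)*(m + 2)*(m + 4)*(m^2 - 4) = (m - 1)*(m + 2)^2*(m + 4)*(m - 2)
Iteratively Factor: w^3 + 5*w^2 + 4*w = (w + 1)*(w^2 + 4*w) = w*(w + 1)*(w + 4)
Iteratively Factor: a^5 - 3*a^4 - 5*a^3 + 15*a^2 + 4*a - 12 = (a - 2)*(a^4 - a^3 - 7*a^2 + a + 6) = (a - 3)*(a - 2)*(a^3 + 2*a^2 - a - 2) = (a - 3)*(a - 2)*(a - 1)*(a^2 + 3*a + 2) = (a - 3)*(a - 2)*(a - 1)*(a + 2)*(a + 1)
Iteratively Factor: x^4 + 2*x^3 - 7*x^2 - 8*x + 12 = (x + 3)*(x^3 - x^2 - 4*x + 4) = (x + 2)*(x + 3)*(x^2 - 3*x + 2) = (x - 1)*(x + 2)*(x + 3)*(x - 2)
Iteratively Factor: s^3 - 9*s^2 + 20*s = (s - 5)*(s^2 - 4*s) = s*(s - 5)*(s - 4)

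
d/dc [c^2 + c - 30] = 2*c + 1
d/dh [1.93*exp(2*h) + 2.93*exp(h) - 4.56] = (3.86*exp(h) + 2.93)*exp(h)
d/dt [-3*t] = -3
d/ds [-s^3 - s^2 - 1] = s*(-3*s - 2)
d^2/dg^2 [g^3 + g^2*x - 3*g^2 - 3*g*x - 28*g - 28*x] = 6*g + 2*x - 6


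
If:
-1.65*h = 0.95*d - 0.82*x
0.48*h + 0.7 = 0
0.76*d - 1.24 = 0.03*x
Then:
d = 1.59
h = -1.46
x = -1.09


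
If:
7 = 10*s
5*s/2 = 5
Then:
No Solution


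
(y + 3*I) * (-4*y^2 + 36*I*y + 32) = -4*y^3 + 24*I*y^2 - 76*y + 96*I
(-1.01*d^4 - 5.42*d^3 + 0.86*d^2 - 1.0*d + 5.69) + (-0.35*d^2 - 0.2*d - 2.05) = -1.01*d^4 - 5.42*d^3 + 0.51*d^2 - 1.2*d + 3.64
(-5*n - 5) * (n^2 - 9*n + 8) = -5*n^3 + 40*n^2 + 5*n - 40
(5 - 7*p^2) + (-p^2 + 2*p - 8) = -8*p^2 + 2*p - 3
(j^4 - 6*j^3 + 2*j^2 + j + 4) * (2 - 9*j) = -9*j^5 + 56*j^4 - 30*j^3 - 5*j^2 - 34*j + 8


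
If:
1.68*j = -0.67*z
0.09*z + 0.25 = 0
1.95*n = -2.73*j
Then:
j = 1.11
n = -1.55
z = -2.78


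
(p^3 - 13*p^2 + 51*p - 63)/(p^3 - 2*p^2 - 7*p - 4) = (-p^3 + 13*p^2 - 51*p + 63)/(-p^3 + 2*p^2 + 7*p + 4)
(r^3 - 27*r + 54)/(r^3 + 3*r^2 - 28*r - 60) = (r^2 - 6*r + 9)/(r^2 - 3*r - 10)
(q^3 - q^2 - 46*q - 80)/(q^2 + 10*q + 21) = (q^3 - q^2 - 46*q - 80)/(q^2 + 10*q + 21)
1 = 1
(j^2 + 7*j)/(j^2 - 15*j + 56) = j*(j + 7)/(j^2 - 15*j + 56)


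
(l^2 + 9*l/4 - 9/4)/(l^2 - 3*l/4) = (l + 3)/l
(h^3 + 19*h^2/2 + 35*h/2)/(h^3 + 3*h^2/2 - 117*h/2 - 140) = h/(h - 8)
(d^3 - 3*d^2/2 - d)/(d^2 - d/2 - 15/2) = d*(-2*d^2 + 3*d + 2)/(-2*d^2 + d + 15)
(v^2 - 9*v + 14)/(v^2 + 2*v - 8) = (v - 7)/(v + 4)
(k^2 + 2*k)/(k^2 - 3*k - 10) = k/(k - 5)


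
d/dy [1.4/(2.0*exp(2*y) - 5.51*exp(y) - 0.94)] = (7.714 - 5.6*exp(y))*exp(y)/(-2.0*exp(2*y) + 5.51*exp(y) + 0.94)^2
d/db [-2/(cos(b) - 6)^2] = -4*sin(b)/(cos(b) - 6)^3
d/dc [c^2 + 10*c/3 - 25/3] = 2*c + 10/3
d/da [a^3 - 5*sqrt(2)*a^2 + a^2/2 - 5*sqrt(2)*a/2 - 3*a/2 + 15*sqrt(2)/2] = 3*a^2 - 10*sqrt(2)*a + a - 5*sqrt(2)/2 - 3/2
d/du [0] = 0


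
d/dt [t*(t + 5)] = 2*t + 5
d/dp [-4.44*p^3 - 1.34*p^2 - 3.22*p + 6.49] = -13.32*p^2 - 2.68*p - 3.22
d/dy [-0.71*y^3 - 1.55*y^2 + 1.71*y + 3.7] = -2.13*y^2 - 3.1*y + 1.71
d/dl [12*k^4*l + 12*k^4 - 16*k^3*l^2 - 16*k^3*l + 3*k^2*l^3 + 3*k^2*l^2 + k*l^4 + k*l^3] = k*(12*k^3 - 32*k^2*l - 16*k^2 + 9*k*l^2 + 6*k*l + 4*l^3 + 3*l^2)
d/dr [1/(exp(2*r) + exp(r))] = (-2*exp(r) - 1)*exp(-r)/(exp(r) + 1)^2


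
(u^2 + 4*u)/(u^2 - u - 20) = u/(u - 5)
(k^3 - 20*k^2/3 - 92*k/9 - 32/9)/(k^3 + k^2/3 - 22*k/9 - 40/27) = 3*(3*k^2 - 22*k - 16)/(9*k^2 - 3*k - 20)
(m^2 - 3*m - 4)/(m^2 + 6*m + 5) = (m - 4)/(m + 5)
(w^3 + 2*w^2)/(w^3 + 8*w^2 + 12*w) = w/(w + 6)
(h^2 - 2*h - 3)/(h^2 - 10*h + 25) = (h^2 - 2*h - 3)/(h^2 - 10*h + 25)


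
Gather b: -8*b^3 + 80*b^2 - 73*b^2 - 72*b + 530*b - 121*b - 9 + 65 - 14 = -8*b^3 + 7*b^2 + 337*b + 42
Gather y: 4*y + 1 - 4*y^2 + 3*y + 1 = -4*y^2 + 7*y + 2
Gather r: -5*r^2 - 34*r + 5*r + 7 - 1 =-5*r^2 - 29*r + 6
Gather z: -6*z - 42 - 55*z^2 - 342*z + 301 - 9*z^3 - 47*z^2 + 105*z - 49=-9*z^3 - 102*z^2 - 243*z + 210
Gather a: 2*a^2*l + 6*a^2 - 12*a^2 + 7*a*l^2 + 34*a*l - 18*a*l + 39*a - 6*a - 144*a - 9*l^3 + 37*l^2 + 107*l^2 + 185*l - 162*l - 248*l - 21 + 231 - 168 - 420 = a^2*(2*l - 6) + a*(7*l^2 + 16*l - 111) - 9*l^3 + 144*l^2 - 225*l - 378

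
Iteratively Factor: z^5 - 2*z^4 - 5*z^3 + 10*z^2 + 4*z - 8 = (z + 2)*(z^4 - 4*z^3 + 3*z^2 + 4*z - 4) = (z - 1)*(z + 2)*(z^3 - 3*z^2 + 4) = (z - 2)*(z - 1)*(z + 2)*(z^2 - z - 2) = (z - 2)^2*(z - 1)*(z + 2)*(z + 1)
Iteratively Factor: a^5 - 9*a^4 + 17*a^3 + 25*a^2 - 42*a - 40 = (a - 2)*(a^4 - 7*a^3 + 3*a^2 + 31*a + 20) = (a - 5)*(a - 2)*(a^3 - 2*a^2 - 7*a - 4) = (a - 5)*(a - 2)*(a + 1)*(a^2 - 3*a - 4) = (a - 5)*(a - 4)*(a - 2)*(a + 1)*(a + 1)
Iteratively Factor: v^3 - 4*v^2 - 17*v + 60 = (v - 3)*(v^2 - v - 20) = (v - 5)*(v - 3)*(v + 4)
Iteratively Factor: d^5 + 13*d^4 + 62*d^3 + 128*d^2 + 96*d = (d)*(d^4 + 13*d^3 + 62*d^2 + 128*d + 96) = d*(d + 3)*(d^3 + 10*d^2 + 32*d + 32) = d*(d + 2)*(d + 3)*(d^2 + 8*d + 16) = d*(d + 2)*(d + 3)*(d + 4)*(d + 4)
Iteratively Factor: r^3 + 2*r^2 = (r + 2)*(r^2) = r*(r + 2)*(r)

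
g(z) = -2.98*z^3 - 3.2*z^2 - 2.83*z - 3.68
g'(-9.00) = -669.37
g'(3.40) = -127.94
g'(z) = -8.94*z^2 - 6.4*z - 2.83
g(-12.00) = 4718.92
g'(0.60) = -9.89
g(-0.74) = -2.13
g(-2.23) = 19.76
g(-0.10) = -3.43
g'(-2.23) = -33.02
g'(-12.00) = -1213.39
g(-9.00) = 1935.01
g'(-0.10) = -2.28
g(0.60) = -7.17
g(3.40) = -167.42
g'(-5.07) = -200.18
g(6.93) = -1168.75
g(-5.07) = 316.78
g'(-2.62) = -47.43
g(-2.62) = 35.36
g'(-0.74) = -2.99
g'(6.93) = -476.52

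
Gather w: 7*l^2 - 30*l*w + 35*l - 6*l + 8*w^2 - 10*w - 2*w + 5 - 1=7*l^2 + 29*l + 8*w^2 + w*(-30*l - 12) + 4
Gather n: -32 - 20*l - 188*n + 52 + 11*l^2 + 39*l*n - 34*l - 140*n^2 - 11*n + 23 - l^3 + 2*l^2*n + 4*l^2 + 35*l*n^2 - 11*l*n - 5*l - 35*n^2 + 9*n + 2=-l^3 + 15*l^2 - 59*l + n^2*(35*l - 175) + n*(2*l^2 + 28*l - 190) + 45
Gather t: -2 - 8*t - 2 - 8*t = -16*t - 4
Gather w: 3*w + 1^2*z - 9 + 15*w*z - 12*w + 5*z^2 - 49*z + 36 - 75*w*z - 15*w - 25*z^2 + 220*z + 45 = w*(-60*z - 24) - 20*z^2 + 172*z + 72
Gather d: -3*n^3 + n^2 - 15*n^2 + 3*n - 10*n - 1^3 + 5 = -3*n^3 - 14*n^2 - 7*n + 4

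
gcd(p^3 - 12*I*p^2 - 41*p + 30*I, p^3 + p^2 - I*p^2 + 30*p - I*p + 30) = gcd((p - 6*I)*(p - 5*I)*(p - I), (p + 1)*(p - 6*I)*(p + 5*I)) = p - 6*I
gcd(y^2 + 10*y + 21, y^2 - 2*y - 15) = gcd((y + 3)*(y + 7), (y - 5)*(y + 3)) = y + 3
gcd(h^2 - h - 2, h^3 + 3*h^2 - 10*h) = h - 2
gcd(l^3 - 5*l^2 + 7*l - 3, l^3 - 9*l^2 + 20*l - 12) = l - 1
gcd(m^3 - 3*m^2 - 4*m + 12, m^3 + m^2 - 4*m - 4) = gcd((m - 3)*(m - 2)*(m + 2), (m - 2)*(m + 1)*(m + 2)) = m^2 - 4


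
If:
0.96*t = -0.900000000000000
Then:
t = -0.94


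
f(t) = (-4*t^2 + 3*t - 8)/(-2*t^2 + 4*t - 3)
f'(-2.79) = -0.04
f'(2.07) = -3.36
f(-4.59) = 1.67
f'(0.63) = 8.62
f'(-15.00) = -0.00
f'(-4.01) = -0.04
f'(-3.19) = -0.04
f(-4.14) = 1.65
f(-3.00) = 1.61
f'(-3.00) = -0.04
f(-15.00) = 1.86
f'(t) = (3 - 8*t)/(-2*t^2 + 4*t - 3) + (4*t - 4)*(-4*t^2 + 3*t - 8)/(-2*t^2 + 4*t - 3)^2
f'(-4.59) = -0.04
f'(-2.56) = -0.03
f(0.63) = 6.04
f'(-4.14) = -0.04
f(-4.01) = 1.65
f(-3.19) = 1.61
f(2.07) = 5.75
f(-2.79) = 1.60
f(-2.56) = 1.59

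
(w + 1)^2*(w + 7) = w^3 + 9*w^2 + 15*w + 7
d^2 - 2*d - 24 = (d - 6)*(d + 4)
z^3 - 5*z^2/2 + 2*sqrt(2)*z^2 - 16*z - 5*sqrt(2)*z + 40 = (z - 5/2)*(z - 2*sqrt(2))*(z + 4*sqrt(2))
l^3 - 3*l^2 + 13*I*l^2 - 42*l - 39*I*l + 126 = (l - 3)*(l + 6*I)*(l + 7*I)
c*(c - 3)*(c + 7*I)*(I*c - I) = I*c^4 - 7*c^3 - 4*I*c^3 + 28*c^2 + 3*I*c^2 - 21*c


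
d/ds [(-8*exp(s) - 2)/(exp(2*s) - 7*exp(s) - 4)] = (8*exp(2*s) + 4*exp(s) + 18)*exp(s)/(exp(4*s) - 14*exp(3*s) + 41*exp(2*s) + 56*exp(s) + 16)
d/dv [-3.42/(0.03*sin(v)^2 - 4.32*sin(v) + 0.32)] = (0.2052*sin(v) - 14.7744)*cos(v)/(0.03*sin(v)^2 - 4.32*sin(v) + 0.32)^2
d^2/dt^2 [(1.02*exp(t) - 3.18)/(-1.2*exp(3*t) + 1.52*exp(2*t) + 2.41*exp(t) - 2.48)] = (-5.87519999999999*exp(6*t) + 46.79424*exp(5*t) - 77.959488*exp(4*t) + 54.193392*exp(3*t) - 73.296144*exp(2*t) + 60.322734*exp(t) + 12.732816)*exp(t)/(1.728*exp(9*t) - 6.5664*exp(8*t) - 2.09376*exp(7*t) + 33.576832*exp(6*t) - 22.936152*exp(5*t) - 52.32852*exp(4*t) + 62.652335*exp(3*t) + 15.16644*exp(2*t) - 44.467392*exp(t) + 15.252992)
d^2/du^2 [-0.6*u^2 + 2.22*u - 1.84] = -1.20000000000000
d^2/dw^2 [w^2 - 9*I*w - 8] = 2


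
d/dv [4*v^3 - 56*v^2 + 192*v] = 12*v^2 - 112*v + 192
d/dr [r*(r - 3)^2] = 3*(r - 3)*(r - 1)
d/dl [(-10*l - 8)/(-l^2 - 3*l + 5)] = 2*(-5*l^2 - 8*l - 37)/(l^4 + 6*l^3 - l^2 - 30*l + 25)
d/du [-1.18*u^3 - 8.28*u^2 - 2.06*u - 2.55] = -3.54*u^2 - 16.56*u - 2.06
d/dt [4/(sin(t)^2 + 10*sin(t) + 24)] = -8*(sin(t) + 5)*cos(t)/(sin(t)^2 + 10*sin(t) + 24)^2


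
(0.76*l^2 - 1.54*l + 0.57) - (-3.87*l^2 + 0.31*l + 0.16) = 4.63*l^2 - 1.85*l + 0.41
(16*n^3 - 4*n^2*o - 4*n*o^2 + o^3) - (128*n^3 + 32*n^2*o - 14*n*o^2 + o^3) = -112*n^3 - 36*n^2*o + 10*n*o^2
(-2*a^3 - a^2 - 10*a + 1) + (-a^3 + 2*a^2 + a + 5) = -3*a^3 + a^2 - 9*a + 6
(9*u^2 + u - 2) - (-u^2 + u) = 10*u^2 - 2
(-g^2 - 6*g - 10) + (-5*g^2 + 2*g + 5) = -6*g^2 - 4*g - 5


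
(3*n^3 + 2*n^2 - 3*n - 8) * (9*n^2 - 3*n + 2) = 27*n^5 + 9*n^4 - 27*n^3 - 59*n^2 + 18*n - 16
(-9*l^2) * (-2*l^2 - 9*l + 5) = 18*l^4 + 81*l^3 - 45*l^2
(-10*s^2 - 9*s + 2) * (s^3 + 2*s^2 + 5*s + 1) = -10*s^5 - 29*s^4 - 66*s^3 - 51*s^2 + s + 2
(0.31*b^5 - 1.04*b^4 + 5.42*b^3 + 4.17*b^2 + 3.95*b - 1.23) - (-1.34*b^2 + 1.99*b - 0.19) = 0.31*b^5 - 1.04*b^4 + 5.42*b^3 + 5.51*b^2 + 1.96*b - 1.04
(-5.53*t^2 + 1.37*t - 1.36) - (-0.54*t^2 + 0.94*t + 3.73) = -4.99*t^2 + 0.43*t - 5.09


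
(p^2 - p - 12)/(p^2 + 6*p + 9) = (p - 4)/(p + 3)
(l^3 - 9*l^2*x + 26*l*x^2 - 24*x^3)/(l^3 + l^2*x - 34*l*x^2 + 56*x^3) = (l - 3*x)/(l + 7*x)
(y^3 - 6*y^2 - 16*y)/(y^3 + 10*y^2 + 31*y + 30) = y*(y - 8)/(y^2 + 8*y + 15)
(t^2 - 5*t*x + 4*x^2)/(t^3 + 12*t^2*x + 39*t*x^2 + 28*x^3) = (t^2 - 5*t*x + 4*x^2)/(t^3 + 12*t^2*x + 39*t*x^2 + 28*x^3)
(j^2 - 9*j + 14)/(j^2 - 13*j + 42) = (j - 2)/(j - 6)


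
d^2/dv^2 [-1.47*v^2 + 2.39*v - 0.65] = -2.94000000000000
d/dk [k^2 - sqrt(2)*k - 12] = 2*k - sqrt(2)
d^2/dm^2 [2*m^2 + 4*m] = 4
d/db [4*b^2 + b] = 8*b + 1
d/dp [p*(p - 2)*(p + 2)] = 3*p^2 - 4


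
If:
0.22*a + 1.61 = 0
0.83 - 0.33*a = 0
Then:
No Solution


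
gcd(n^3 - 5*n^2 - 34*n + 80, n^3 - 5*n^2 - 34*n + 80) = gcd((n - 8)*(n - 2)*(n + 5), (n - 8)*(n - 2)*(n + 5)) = n^3 - 5*n^2 - 34*n + 80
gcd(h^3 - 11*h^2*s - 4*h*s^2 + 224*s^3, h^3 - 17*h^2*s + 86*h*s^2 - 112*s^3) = h^2 - 15*h*s + 56*s^2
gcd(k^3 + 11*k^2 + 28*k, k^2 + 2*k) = k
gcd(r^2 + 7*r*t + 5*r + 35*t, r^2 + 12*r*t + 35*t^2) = r + 7*t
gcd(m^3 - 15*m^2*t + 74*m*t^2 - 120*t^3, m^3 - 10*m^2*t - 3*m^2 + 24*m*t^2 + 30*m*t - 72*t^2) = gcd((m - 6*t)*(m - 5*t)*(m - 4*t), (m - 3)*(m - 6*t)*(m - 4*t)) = m^2 - 10*m*t + 24*t^2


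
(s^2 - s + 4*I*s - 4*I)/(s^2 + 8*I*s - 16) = (s - 1)/(s + 4*I)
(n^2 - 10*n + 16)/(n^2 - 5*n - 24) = (n - 2)/(n + 3)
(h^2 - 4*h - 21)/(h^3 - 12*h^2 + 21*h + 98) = (h + 3)/(h^2 - 5*h - 14)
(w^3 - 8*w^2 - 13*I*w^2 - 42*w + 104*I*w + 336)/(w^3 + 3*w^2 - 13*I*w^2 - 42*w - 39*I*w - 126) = (w - 8)/(w + 3)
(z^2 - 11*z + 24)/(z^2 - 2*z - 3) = (z - 8)/(z + 1)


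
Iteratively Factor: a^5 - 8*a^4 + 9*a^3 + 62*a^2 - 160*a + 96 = (a + 3)*(a^4 - 11*a^3 + 42*a^2 - 64*a + 32) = (a - 4)*(a + 3)*(a^3 - 7*a^2 + 14*a - 8) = (a - 4)^2*(a + 3)*(a^2 - 3*a + 2) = (a - 4)^2*(a - 1)*(a + 3)*(a - 2)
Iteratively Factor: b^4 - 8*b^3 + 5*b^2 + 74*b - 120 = (b - 5)*(b^3 - 3*b^2 - 10*b + 24) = (b - 5)*(b - 2)*(b^2 - b - 12) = (b - 5)*(b - 4)*(b - 2)*(b + 3)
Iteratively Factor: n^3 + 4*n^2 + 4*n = (n)*(n^2 + 4*n + 4) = n*(n + 2)*(n + 2)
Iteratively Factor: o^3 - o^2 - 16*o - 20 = (o + 2)*(o^2 - 3*o - 10) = (o + 2)^2*(o - 5)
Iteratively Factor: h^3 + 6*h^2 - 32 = (h + 4)*(h^2 + 2*h - 8) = (h - 2)*(h + 4)*(h + 4)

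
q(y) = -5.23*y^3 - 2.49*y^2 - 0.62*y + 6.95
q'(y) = -15.69*y^2 - 4.98*y - 0.62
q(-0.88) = 9.13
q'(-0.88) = -8.39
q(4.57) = -547.06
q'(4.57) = -351.06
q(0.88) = 0.91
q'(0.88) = -17.15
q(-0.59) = 7.52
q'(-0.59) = -3.14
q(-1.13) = 12.02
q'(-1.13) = -15.03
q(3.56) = -262.78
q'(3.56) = -217.20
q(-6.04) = 1072.28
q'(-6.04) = -542.94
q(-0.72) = 8.06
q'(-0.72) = -5.17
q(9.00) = -4012.99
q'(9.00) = -1316.33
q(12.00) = -9396.49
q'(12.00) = -2319.74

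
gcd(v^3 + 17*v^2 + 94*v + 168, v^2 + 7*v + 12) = v + 4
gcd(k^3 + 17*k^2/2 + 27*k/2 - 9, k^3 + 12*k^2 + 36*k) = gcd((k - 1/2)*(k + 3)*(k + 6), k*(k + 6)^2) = k + 6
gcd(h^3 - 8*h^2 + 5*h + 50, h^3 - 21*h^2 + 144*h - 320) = h - 5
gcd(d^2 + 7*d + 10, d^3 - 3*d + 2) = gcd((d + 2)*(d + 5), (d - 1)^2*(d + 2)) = d + 2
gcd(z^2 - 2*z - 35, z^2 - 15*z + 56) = z - 7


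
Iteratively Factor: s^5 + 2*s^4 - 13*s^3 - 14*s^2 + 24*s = (s)*(s^4 + 2*s^3 - 13*s^2 - 14*s + 24) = s*(s - 1)*(s^3 + 3*s^2 - 10*s - 24) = s*(s - 3)*(s - 1)*(s^2 + 6*s + 8) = s*(s - 3)*(s - 1)*(s + 4)*(s + 2)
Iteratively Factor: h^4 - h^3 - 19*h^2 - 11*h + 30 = (h - 1)*(h^3 - 19*h - 30) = (h - 1)*(h + 2)*(h^2 - 2*h - 15) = (h - 1)*(h + 2)*(h + 3)*(h - 5)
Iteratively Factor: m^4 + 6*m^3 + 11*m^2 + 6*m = (m + 3)*(m^3 + 3*m^2 + 2*m) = (m + 2)*(m + 3)*(m^2 + m) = m*(m + 2)*(m + 3)*(m + 1)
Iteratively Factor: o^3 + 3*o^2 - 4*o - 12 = (o - 2)*(o^2 + 5*o + 6) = (o - 2)*(o + 2)*(o + 3)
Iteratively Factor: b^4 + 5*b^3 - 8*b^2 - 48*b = (b - 3)*(b^3 + 8*b^2 + 16*b) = b*(b - 3)*(b^2 + 8*b + 16) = b*(b - 3)*(b + 4)*(b + 4)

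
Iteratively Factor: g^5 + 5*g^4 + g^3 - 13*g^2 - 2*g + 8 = (g - 1)*(g^4 + 6*g^3 + 7*g^2 - 6*g - 8) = (g - 1)*(g + 1)*(g^3 + 5*g^2 + 2*g - 8) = (g - 1)^2*(g + 1)*(g^2 + 6*g + 8) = (g - 1)^2*(g + 1)*(g + 4)*(g + 2)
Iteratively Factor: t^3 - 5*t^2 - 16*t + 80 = (t + 4)*(t^2 - 9*t + 20) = (t - 5)*(t + 4)*(t - 4)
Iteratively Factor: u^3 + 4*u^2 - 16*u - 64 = (u + 4)*(u^2 - 16) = (u - 4)*(u + 4)*(u + 4)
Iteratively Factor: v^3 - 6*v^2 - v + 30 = (v - 5)*(v^2 - v - 6) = (v - 5)*(v + 2)*(v - 3)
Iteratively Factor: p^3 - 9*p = (p - 3)*(p^2 + 3*p) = (p - 3)*(p + 3)*(p)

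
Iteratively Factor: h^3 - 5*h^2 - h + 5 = (h - 1)*(h^2 - 4*h - 5) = (h - 1)*(h + 1)*(h - 5)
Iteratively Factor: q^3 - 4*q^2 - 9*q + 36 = (q - 4)*(q^2 - 9) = (q - 4)*(q + 3)*(q - 3)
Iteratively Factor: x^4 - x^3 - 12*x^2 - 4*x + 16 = (x - 4)*(x^3 + 3*x^2 - 4) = (x - 4)*(x + 2)*(x^2 + x - 2) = (x - 4)*(x + 2)^2*(x - 1)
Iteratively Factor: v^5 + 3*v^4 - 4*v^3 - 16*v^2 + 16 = (v + 2)*(v^4 + v^3 - 6*v^2 - 4*v + 8) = (v + 2)^2*(v^3 - v^2 - 4*v + 4) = (v + 2)^3*(v^2 - 3*v + 2) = (v - 1)*(v + 2)^3*(v - 2)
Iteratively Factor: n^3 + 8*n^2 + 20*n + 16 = (n + 2)*(n^2 + 6*n + 8) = (n + 2)^2*(n + 4)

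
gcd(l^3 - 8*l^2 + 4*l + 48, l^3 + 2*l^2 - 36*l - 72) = l^2 - 4*l - 12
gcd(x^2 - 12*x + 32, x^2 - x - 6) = 1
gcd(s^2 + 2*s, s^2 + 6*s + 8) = s + 2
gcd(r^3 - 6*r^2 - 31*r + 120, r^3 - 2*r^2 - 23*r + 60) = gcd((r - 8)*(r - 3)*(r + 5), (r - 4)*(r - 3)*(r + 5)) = r^2 + 2*r - 15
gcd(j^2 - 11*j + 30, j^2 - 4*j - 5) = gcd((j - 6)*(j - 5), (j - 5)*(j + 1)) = j - 5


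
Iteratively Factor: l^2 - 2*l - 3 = (l + 1)*(l - 3)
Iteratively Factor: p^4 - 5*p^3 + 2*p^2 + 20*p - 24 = (p + 2)*(p^3 - 7*p^2 + 16*p - 12) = (p - 3)*(p + 2)*(p^2 - 4*p + 4) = (p - 3)*(p - 2)*(p + 2)*(p - 2)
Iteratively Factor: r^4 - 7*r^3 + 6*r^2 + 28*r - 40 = (r - 2)*(r^3 - 5*r^2 - 4*r + 20) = (r - 2)^2*(r^2 - 3*r - 10) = (r - 2)^2*(r + 2)*(r - 5)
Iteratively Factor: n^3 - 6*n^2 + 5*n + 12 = (n - 4)*(n^2 - 2*n - 3) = (n - 4)*(n - 3)*(n + 1)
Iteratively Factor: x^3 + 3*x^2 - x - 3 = (x + 3)*(x^2 - 1) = (x - 1)*(x + 3)*(x + 1)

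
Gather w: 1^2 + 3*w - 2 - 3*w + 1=0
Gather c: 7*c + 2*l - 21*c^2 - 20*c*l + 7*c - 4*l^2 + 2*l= -21*c^2 + c*(14 - 20*l) - 4*l^2 + 4*l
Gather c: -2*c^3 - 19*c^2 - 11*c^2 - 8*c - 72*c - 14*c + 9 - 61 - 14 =-2*c^3 - 30*c^2 - 94*c - 66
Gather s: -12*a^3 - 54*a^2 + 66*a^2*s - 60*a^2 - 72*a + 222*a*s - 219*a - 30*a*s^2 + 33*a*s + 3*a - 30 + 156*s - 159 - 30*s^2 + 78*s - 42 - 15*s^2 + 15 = -12*a^3 - 114*a^2 - 288*a + s^2*(-30*a - 45) + s*(66*a^2 + 255*a + 234) - 216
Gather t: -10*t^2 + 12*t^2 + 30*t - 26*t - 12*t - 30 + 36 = 2*t^2 - 8*t + 6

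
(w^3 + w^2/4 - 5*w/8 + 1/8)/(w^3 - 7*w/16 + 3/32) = 4*(w + 1)/(4*w + 3)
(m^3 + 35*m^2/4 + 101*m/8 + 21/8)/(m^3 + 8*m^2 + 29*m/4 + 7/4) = (8*m^2 + 14*m + 3)/(2*(4*m^2 + 4*m + 1))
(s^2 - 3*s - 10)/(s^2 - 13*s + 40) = (s + 2)/(s - 8)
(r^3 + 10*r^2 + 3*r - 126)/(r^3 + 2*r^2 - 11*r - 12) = (r^2 + 13*r + 42)/(r^2 + 5*r + 4)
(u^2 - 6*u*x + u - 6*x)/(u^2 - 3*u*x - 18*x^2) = (u + 1)/(u + 3*x)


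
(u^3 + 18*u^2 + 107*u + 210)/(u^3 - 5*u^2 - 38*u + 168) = (u^2 + 12*u + 35)/(u^2 - 11*u + 28)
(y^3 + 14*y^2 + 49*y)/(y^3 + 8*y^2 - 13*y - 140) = y*(y + 7)/(y^2 + y - 20)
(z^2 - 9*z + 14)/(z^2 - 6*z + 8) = (z - 7)/(z - 4)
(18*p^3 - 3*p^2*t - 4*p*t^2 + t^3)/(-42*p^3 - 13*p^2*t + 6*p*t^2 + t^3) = (-3*p + t)/(7*p + t)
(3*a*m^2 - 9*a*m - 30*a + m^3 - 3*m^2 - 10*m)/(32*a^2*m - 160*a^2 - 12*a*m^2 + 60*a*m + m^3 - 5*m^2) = (3*a*m + 6*a + m^2 + 2*m)/(32*a^2 - 12*a*m + m^2)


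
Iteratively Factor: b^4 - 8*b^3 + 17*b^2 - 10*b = (b - 2)*(b^3 - 6*b^2 + 5*b) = (b - 2)*(b - 1)*(b^2 - 5*b) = b*(b - 2)*(b - 1)*(b - 5)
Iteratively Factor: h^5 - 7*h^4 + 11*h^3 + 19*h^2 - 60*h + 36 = (h - 3)*(h^4 - 4*h^3 - h^2 + 16*h - 12) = (h - 3)*(h + 2)*(h^3 - 6*h^2 + 11*h - 6) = (h - 3)*(h - 2)*(h + 2)*(h^2 - 4*h + 3) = (h - 3)*(h - 2)*(h - 1)*(h + 2)*(h - 3)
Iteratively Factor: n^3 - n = (n)*(n^2 - 1) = n*(n + 1)*(n - 1)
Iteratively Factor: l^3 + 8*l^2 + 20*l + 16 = (l + 2)*(l^2 + 6*l + 8) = (l + 2)*(l + 4)*(l + 2)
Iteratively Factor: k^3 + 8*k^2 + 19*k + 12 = (k + 1)*(k^2 + 7*k + 12) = (k + 1)*(k + 4)*(k + 3)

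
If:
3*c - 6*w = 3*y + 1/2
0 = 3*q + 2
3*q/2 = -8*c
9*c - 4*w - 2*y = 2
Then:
No Solution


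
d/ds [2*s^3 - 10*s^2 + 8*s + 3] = 6*s^2 - 20*s + 8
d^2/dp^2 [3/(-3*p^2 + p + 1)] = 6*(-9*p^2 + 3*p + (6*p - 1)^2 + 3)/(-3*p^2 + p + 1)^3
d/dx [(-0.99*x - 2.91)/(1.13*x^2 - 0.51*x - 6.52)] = (1.1187*x^2 + 6.5766*x + 4.9707)/(1.2769*x^4 - 1.1526*x^3 - 14.4751*x^2 + 6.6504*x + 42.5104)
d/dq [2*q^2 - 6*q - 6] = 4*q - 6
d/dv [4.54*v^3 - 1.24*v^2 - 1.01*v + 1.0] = 13.62*v^2 - 2.48*v - 1.01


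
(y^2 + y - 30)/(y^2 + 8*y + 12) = (y - 5)/(y + 2)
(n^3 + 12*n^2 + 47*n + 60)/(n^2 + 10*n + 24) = (n^2 + 8*n + 15)/(n + 6)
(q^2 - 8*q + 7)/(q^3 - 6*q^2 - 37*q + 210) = (q - 1)/(q^2 + q - 30)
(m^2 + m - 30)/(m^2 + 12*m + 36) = (m - 5)/(m + 6)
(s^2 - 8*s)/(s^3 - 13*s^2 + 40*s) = 1/(s - 5)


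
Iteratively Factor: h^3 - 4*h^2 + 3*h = (h)*(h^2 - 4*h + 3) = h*(h - 3)*(h - 1)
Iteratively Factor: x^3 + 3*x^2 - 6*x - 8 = (x + 1)*(x^2 + 2*x - 8) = (x + 1)*(x + 4)*(x - 2)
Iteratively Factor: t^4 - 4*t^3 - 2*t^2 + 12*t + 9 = (t + 1)*(t^3 - 5*t^2 + 3*t + 9) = (t - 3)*(t + 1)*(t^2 - 2*t - 3) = (t - 3)*(t + 1)^2*(t - 3)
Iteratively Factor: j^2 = (j)*(j)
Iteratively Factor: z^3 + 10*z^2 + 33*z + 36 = (z + 3)*(z^2 + 7*z + 12) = (z + 3)*(z + 4)*(z + 3)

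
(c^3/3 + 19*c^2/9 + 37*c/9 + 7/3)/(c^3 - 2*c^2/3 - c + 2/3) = (3*c^2 + 16*c + 21)/(3*(3*c^2 - 5*c + 2))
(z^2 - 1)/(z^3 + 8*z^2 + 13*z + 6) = (z - 1)/(z^2 + 7*z + 6)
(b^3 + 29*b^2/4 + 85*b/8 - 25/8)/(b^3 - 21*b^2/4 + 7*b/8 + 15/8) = (8*b^3 + 58*b^2 + 85*b - 25)/(8*b^3 - 42*b^2 + 7*b + 15)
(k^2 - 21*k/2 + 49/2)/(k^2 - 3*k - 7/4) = 2*(k - 7)/(2*k + 1)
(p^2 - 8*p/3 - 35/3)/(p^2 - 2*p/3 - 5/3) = (-3*p^2 + 8*p + 35)/(-3*p^2 + 2*p + 5)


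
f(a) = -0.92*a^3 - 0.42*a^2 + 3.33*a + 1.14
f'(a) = -2.76*a^2 - 0.84*a + 3.33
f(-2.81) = 8.88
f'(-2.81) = -16.10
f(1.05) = 3.11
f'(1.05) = -0.59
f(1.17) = 2.99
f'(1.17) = -1.43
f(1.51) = 2.04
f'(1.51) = -4.23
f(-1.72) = -1.15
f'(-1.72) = -3.39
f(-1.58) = -1.54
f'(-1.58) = -2.23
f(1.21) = 2.92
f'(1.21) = -1.73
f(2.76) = -12.21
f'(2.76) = -20.01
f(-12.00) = 1490.46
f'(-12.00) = -384.03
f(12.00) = -1609.14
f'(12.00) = -404.19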